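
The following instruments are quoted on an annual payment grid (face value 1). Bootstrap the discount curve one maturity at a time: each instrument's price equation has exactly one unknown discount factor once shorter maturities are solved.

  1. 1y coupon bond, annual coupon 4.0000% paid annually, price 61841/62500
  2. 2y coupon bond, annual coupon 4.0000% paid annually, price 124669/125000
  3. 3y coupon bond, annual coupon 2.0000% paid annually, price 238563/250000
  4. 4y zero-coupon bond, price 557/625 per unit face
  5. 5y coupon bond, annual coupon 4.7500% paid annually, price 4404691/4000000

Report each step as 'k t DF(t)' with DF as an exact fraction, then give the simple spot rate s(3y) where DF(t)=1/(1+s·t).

1 1 4757/5000
2 2 1153/1250
3 3 2247/2500
4 4 557/625
5 5 8851/10000
s(3y) = (1/(2247/2500) − 1)/(3) = 253/6741 ≈ 3.7532%

step 1 [1y] bond c/1=1/25: DF=(61841/62500 − 1/25·(0))/(1+1/25) = 4757/5000 ≈ 0.951400
step 2 [2y] bond c/1=1/25: DF=(124669/125000 − 1/25·(0.951400))/(1+1/25) = 1153/1250 ≈ 0.922400
step 3 [3y] bond c/1=1/50: DF=(238563/250000 − 1/50·(0.951400+0.922400))/(1+1/50) = 2247/2500 ≈ 0.898800
step 4 [4y] zero: DF = P = 557/625 ≈ 0.891200
step 5 [5y] bond c/1=19/400: DF=(4404691/4000000 − 19/400·(0.951400+0.922400+0.898800+0.891200))/(1+19/400) = 8851/10000 ≈ 0.885100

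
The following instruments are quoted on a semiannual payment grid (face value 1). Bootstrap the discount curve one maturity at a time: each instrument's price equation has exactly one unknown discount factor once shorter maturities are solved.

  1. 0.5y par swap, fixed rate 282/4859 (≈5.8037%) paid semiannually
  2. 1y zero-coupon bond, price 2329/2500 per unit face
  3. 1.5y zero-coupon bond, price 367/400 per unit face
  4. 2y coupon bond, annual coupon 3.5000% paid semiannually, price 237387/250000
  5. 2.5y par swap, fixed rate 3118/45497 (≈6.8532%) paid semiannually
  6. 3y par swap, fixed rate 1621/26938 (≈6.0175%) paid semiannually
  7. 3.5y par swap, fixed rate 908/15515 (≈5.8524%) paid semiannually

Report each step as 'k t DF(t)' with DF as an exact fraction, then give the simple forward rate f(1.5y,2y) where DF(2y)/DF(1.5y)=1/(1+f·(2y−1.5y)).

step 1 [0.5y] swap r/2=141/4859: DF=(1 − 141/4859·(0))/(1+141/4859) = 4859/5000 ≈ 0.971800
step 2 [1y] zero: DF = P = 2329/2500 ≈ 0.931600
step 3 [1.5y] zero: DF = P = 367/400 ≈ 0.917500
step 4 [2y] bond c/2=7/400: DF=(237387/250000 − 7/400·(0.971800+0.931600+0.917500))/(1+7/400) = 8847/10000 ≈ 0.884700
step 5 [2.5y] swap r/2=1559/45497: DF=(1 − 1559/45497·(0.971800+0.931600+0.917500+0.884700))/(1+1559/45497) = 8441/10000 ≈ 0.844100
step 6 [3y] swap r/2=1621/53876: DF=(1 − 1621/53876·(0.971800+0.931600+0.917500+0.884700+0.844100))/(1+1621/53876) = 8379/10000 ≈ 0.837900
step 7 [3.5y] swap r/2=454/15515: DF=(1 − 454/15515·(0.971800+0.931600+0.917500+0.884700+0.844100+0.837900))/(1+454/15515) = 1023/1250 ≈ 0.818400

1 1/2 4859/5000
2 1 2329/2500
3 3/2 367/400
4 2 8847/10000
5 5/2 8441/10000
6 3 8379/10000
7 7/2 1023/1250
f(1.5y,2y) = ((367/400)/(8847/10000) − 1)/(1/2) = 656/8847 ≈ 7.4149%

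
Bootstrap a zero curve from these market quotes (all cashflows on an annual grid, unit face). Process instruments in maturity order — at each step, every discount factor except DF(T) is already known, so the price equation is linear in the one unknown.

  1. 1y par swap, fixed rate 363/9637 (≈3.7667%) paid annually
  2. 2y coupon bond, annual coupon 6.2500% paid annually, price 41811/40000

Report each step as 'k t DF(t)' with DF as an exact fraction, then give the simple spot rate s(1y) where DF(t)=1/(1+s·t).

1 1 9637/10000
2 2 9271/10000
s(1y) = (1/(9637/10000) − 1)/(1) = 363/9637 ≈ 3.7667%

step 1 [1y] swap r/1=363/9637: DF=(1 − 363/9637·(0))/(1+363/9637) = 9637/10000 ≈ 0.963700
step 2 [2y] bond c/1=1/16: DF=(41811/40000 − 1/16·(0.963700))/(1+1/16) = 9271/10000 ≈ 0.927100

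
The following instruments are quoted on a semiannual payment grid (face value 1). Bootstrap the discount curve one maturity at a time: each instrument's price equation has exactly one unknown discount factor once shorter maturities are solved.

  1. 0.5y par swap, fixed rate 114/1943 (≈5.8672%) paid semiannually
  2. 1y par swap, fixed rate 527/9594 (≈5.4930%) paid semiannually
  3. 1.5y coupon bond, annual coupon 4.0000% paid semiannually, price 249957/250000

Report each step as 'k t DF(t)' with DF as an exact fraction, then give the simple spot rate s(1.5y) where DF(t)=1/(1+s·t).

step 1 [0.5y] swap r/2=57/1943: DF=(1 − 57/1943·(0))/(1+57/1943) = 1943/2000 ≈ 0.971500
step 2 [1y] swap r/2=527/19188: DF=(1 − 527/19188·(0.971500))/(1+527/19188) = 9473/10000 ≈ 0.947300
step 3 [1.5y] bond c/2=1/50: DF=(249957/250000 − 1/50·(0.971500+0.947300))/(1+1/50) = 4713/5000 ≈ 0.942600

1 1/2 1943/2000
2 1 9473/10000
3 3/2 4713/5000
s(1.5y) = (1/(4713/5000) − 1)/(3/2) = 574/14139 ≈ 4.0597%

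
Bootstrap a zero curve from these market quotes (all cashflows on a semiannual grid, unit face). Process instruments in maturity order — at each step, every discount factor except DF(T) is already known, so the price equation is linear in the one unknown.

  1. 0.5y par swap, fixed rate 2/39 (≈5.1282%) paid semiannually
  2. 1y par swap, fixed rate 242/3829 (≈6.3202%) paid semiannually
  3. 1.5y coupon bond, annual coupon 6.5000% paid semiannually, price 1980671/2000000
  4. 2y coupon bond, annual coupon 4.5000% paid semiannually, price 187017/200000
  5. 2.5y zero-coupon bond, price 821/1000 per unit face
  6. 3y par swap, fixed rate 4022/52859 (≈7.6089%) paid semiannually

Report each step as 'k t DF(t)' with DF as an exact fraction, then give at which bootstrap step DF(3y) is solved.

step 1 [0.5y] swap r/2=1/39: DF=(1 − 1/39·(0))/(1+1/39) = 39/40 ≈ 0.975000
step 2 [1y] swap r/2=121/3829: DF=(1 − 121/3829·(0.975000))/(1+121/3829) = 1879/2000 ≈ 0.939500
step 3 [1.5y] bond c/2=13/400: DF=(1980671/2000000 − 13/400·(0.975000+0.939500))/(1+13/400) = 8989/10000 ≈ 0.898900
step 4 [2y] bond c/2=9/400: DF=(187017/200000 − 9/400·(0.975000+0.939500+0.898900))/(1+9/400) = 4263/5000 ≈ 0.852600
step 5 [2.5y] zero: DF = P = 821/1000 ≈ 0.821000
step 6 [3y] swap r/2=2011/52859: DF=(1 − 2011/52859·(0.975000+0.939500+0.898900+0.852600+0.821000))/(1+2011/52859) = 7989/10000 ≈ 0.798900

1 1/2 39/40
2 1 1879/2000
3 3/2 8989/10000
4 2 4263/5000
5 5/2 821/1000
6 3 7989/10000
DF(3y) is solved at step 6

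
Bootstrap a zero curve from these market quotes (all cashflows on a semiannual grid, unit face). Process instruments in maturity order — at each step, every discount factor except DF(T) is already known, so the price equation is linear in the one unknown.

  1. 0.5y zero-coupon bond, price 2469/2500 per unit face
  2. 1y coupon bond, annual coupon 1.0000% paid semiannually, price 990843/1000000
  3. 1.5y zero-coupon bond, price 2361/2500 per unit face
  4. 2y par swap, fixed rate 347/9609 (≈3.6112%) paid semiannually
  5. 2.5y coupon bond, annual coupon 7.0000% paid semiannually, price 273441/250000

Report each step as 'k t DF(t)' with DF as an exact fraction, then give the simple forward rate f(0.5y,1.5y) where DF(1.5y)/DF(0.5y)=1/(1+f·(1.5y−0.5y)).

step 1 [0.5y] zero: DF = P = 2469/2500 ≈ 0.987600
step 2 [1y] bond c/2=1/200: DF=(990843/1000000 − 1/200·(0.987600))/(1+1/200) = 981/1000 ≈ 0.981000
step 3 [1.5y] zero: DF = P = 2361/2500 ≈ 0.944400
step 4 [2y] swap r/2=347/19218: DF=(1 − 347/19218·(0.987600+0.981000+0.944400))/(1+347/19218) = 4653/5000 ≈ 0.930600
step 5 [2.5y] bond c/2=7/200: DF=(273441/250000 − 7/200·(0.987600+0.981000+0.944400+0.930600))/(1+7/200) = 2317/2500 ≈ 0.926800

1 1/2 2469/2500
2 1 981/1000
3 3/2 2361/2500
4 2 4653/5000
5 5/2 2317/2500
f(0.5y,1.5y) = ((2469/2500)/(2361/2500) − 1)/(1) = 36/787 ≈ 4.5743%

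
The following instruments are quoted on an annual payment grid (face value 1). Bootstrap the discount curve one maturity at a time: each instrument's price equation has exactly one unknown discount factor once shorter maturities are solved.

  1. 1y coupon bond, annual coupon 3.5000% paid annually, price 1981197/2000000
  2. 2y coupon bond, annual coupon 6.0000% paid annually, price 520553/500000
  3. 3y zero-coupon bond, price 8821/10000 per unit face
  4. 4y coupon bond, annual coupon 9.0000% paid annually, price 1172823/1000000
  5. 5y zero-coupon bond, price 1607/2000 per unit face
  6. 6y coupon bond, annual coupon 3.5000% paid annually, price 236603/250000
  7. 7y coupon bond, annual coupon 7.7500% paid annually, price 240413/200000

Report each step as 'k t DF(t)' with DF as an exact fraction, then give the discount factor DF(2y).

step 1 [1y] bond c/1=7/200: DF=(1981197/2000000 − 7/200·(0))/(1+7/200) = 9571/10000 ≈ 0.957100
step 2 [2y] bond c/1=3/50: DF=(520553/500000 − 3/50·(0.957100))/(1+3/50) = 116/125 ≈ 0.928000
step 3 [3y] zero: DF = P = 8821/10000 ≈ 0.882100
step 4 [4y] bond c/1=9/100: DF=(1172823/1000000 − 9/100·(0.957100+0.928000+0.882100))/(1+9/100) = 339/400 ≈ 0.847500
step 5 [5y] zero: DF = P = 1607/2000 ≈ 0.803500
step 6 [6y] bond c/1=7/200: DF=(236603/250000 − 7/200·(0.957100+0.928000+0.882100+0.847500+0.803500))/(1+7/200) = 153/200 ≈ 0.765000
step 7 [7y] bond c/1=31/400: DF=(240413/200000 − 31/400·(0.957100+0.928000+0.882100+0.847500+0.803500+0.765000))/(1+31/400) = 1857/2500 ≈ 0.742800

1 1 9571/10000
2 2 116/125
3 3 8821/10000
4 4 339/400
5 5 1607/2000
6 6 153/200
7 7 1857/2500
DF(2y) = 116/125 ≈ 0.928000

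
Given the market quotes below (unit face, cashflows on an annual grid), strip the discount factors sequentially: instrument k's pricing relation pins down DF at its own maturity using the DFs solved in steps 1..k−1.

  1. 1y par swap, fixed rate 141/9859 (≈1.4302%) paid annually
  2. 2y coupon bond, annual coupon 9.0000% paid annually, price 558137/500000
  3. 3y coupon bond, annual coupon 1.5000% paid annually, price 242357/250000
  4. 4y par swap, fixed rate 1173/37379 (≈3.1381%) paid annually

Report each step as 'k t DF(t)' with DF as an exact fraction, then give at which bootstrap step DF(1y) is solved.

1 1 9859/10000
2 2 9427/10000
3 3 4633/5000
4 4 8827/10000
DF(1y) is solved at step 1

step 1 [1y] swap r/1=141/9859: DF=(1 − 141/9859·(0))/(1+141/9859) = 9859/10000 ≈ 0.985900
step 2 [2y] bond c/1=9/100: DF=(558137/500000 − 9/100·(0.985900))/(1+9/100) = 9427/10000 ≈ 0.942700
step 3 [3y] bond c/1=3/200: DF=(242357/250000 − 3/200·(0.985900+0.942700))/(1+3/200) = 4633/5000 ≈ 0.926600
step 4 [4y] swap r/1=1173/37379: DF=(1 − 1173/37379·(0.985900+0.942700+0.926600))/(1+1173/37379) = 8827/10000 ≈ 0.882700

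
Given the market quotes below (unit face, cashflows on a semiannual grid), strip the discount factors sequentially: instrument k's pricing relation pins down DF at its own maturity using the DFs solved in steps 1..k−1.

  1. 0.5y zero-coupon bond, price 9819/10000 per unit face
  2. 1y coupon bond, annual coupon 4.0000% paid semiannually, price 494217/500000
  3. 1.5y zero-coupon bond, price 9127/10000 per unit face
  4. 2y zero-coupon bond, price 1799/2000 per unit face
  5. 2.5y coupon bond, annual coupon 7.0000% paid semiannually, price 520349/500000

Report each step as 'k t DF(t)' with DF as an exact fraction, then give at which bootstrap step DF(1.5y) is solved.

step 1 [0.5y] zero: DF = P = 9819/10000 ≈ 0.981900
step 2 [1y] bond c/2=1/50: DF=(494217/500000 − 1/50·(0.981900))/(1+1/50) = 4749/5000 ≈ 0.949800
step 3 [1.5y] zero: DF = P = 9127/10000 ≈ 0.912700
step 4 [2y] zero: DF = P = 1799/2000 ≈ 0.899500
step 5 [2.5y] bond c/2=7/200: DF=(520349/500000 − 7/200·(0.981900+0.949800+0.912700+0.899500))/(1+7/200) = 8789/10000 ≈ 0.878900

1 1/2 9819/10000
2 1 4749/5000
3 3/2 9127/10000
4 2 1799/2000
5 5/2 8789/10000
DF(1.5y) is solved at step 3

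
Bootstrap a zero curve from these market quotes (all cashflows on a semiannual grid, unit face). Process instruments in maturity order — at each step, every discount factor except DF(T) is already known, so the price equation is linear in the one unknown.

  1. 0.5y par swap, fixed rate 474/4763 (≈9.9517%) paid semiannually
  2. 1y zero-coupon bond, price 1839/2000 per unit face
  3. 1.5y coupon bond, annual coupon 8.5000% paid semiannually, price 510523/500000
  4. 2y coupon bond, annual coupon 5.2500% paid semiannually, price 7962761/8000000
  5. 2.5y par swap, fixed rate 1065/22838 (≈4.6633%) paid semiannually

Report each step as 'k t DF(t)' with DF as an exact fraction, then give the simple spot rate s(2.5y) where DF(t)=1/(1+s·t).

1 1/2 4763/5000
2 1 1839/2000
3 3/2 9031/10000
4 2 8989/10000
5 5/2 1787/2000
s(2.5y) = (1/(1787/2000) − 1)/(5/2) = 426/8935 ≈ 4.7678%

step 1 [0.5y] swap r/2=237/4763: DF=(1 − 237/4763·(0))/(1+237/4763) = 4763/5000 ≈ 0.952600
step 2 [1y] zero: DF = P = 1839/2000 ≈ 0.919500
step 3 [1.5y] bond c/2=17/400: DF=(510523/500000 − 17/400·(0.952600+0.919500))/(1+17/400) = 9031/10000 ≈ 0.903100
step 4 [2y] bond c/2=21/800: DF=(7962761/8000000 − 21/800·(0.952600+0.919500+0.903100))/(1+21/800) = 8989/10000 ≈ 0.898900
step 5 [2.5y] swap r/2=1065/45676: DF=(1 − 1065/45676·(0.952600+0.919500+0.903100+0.898900))/(1+1065/45676) = 1787/2000 ≈ 0.893500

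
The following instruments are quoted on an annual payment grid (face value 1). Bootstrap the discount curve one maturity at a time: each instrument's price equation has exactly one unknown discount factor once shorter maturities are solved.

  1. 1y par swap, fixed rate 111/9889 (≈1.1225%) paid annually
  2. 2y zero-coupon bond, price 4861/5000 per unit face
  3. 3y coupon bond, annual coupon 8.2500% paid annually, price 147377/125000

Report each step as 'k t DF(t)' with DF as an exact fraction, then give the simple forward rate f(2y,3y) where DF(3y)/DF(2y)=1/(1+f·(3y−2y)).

1 1 9889/10000
2 2 4861/5000
3 3 9397/10000
f(2y,3y) = ((4861/5000)/(9397/10000) − 1)/(1) = 325/9397 ≈ 3.4586%

step 1 [1y] swap r/1=111/9889: DF=(1 − 111/9889·(0))/(1+111/9889) = 9889/10000 ≈ 0.988900
step 2 [2y] zero: DF = P = 4861/5000 ≈ 0.972200
step 3 [3y] bond c/1=33/400: DF=(147377/125000 − 33/400·(0.988900+0.972200))/(1+33/400) = 9397/10000 ≈ 0.939700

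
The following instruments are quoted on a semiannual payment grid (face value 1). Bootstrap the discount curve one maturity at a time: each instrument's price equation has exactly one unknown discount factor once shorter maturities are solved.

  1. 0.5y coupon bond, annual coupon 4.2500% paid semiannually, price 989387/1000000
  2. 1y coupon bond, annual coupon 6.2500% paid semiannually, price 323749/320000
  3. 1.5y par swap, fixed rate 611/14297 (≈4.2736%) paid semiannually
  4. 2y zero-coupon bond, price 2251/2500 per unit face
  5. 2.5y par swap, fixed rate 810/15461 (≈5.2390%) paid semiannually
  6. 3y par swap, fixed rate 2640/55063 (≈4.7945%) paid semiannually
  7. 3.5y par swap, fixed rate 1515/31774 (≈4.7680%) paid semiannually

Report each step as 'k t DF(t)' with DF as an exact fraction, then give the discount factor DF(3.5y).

1 1/2 1211/1250
2 1 9517/10000
3 3/2 9389/10000
4 2 2251/2500
5 5/2 1757/2000
6 3 217/250
7 7/2 1697/2000
DF(3.5y) = 1697/2000 ≈ 0.848500

step 1 [0.5y] bond c/2=17/800: DF=(989387/1000000 − 17/800·(0))/(1+17/800) = 1211/1250 ≈ 0.968800
step 2 [1y] bond c/2=1/32: DF=(323749/320000 − 1/32·(0.968800))/(1+1/32) = 9517/10000 ≈ 0.951700
step 3 [1.5y] swap r/2=611/28594: DF=(1 − 611/28594·(0.968800+0.951700))/(1+611/28594) = 9389/10000 ≈ 0.938900
step 4 [2y] zero: DF = P = 2251/2500 ≈ 0.900400
step 5 [2.5y] swap r/2=405/15461: DF=(1 − 405/15461·(0.968800+0.951700+0.938900+0.900400))/(1+405/15461) = 1757/2000 ≈ 0.878500
step 6 [3y] swap r/2=1320/55063: DF=(1 − 1320/55063·(0.968800+0.951700+0.938900+0.900400+0.878500))/(1+1320/55063) = 217/250 ≈ 0.868000
step 7 [3.5y] swap r/2=1515/63548: DF=(1 − 1515/63548·(0.968800+0.951700+0.938900+0.900400+0.878500+0.868000))/(1+1515/63548) = 1697/2000 ≈ 0.848500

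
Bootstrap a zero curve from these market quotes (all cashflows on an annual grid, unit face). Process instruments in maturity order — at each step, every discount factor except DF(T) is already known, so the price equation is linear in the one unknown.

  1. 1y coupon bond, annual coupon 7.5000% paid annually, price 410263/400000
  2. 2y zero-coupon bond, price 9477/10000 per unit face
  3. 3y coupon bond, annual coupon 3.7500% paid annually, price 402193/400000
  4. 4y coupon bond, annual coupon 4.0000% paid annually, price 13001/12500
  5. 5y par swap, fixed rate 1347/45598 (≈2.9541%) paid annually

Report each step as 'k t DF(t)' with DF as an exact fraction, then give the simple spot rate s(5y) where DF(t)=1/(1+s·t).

step 1 [1y] bond c/1=3/40: DF=(410263/400000 − 3/40·(0))/(1+3/40) = 9541/10000 ≈ 0.954100
step 2 [2y] zero: DF = P = 9477/10000 ≈ 0.947700
step 3 [3y] bond c/1=3/80: DF=(402193/400000 − 3/80·(0.954100+0.947700))/(1+3/80) = 2251/2500 ≈ 0.900400
step 4 [4y] bond c/1=1/25: DF=(13001/12500 − 1/25·(0.954100+0.947700+0.900400))/(1+1/25) = 8923/10000 ≈ 0.892300
step 5 [5y] swap r/1=1347/45598: DF=(1 − 1347/45598·(0.954100+0.947700+0.900400+0.892300))/(1+1347/45598) = 8653/10000 ≈ 0.865300

1 1 9541/10000
2 2 9477/10000
3 3 2251/2500
4 4 8923/10000
5 5 8653/10000
s(5y) = (1/(8653/10000) − 1)/(5) = 1347/43265 ≈ 3.1134%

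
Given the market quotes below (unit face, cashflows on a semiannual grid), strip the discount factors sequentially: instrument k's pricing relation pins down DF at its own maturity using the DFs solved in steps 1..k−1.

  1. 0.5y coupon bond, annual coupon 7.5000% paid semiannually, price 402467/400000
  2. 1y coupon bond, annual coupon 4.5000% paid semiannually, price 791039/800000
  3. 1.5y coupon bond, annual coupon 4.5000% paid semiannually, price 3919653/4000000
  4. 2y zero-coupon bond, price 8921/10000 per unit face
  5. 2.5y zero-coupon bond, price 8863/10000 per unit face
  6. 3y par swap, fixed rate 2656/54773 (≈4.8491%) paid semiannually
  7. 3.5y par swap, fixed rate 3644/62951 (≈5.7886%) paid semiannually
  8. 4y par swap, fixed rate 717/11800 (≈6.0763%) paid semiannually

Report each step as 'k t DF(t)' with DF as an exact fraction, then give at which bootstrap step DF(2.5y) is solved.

1 1/2 4849/5000
2 1 9457/10000
3 3/2 4581/5000
4 2 8921/10000
5 5/2 8863/10000
6 3 542/625
7 7/2 4089/5000
8 4 7849/10000
DF(2.5y) is solved at step 5

step 1 [0.5y] bond c/2=3/80: DF=(402467/400000 − 3/80·(0))/(1+3/80) = 4849/5000 ≈ 0.969800
step 2 [1y] bond c/2=9/400: DF=(791039/800000 − 9/400·(0.969800))/(1+9/400) = 9457/10000 ≈ 0.945700
step 3 [1.5y] bond c/2=9/400: DF=(3919653/4000000 − 9/400·(0.969800+0.945700))/(1+9/400) = 4581/5000 ≈ 0.916200
step 4 [2y] zero: DF = P = 8921/10000 ≈ 0.892100
step 5 [2.5y] zero: DF = P = 8863/10000 ≈ 0.886300
step 6 [3y] swap r/2=1328/54773: DF=(1 − 1328/54773·(0.969800+0.945700+0.916200+0.892100+0.886300))/(1+1328/54773) = 542/625 ≈ 0.867200
step 7 [3.5y] swap r/2=1822/62951: DF=(1 − 1822/62951·(0.969800+0.945700+0.916200+0.892100+0.886300+0.867200))/(1+1822/62951) = 4089/5000 ≈ 0.817800
step 8 [4y] swap r/2=717/23600: DF=(1 − 717/23600·(0.969800+0.945700+0.916200+0.892100+0.886300+0.867200+0.817800))/(1+717/23600) = 7849/10000 ≈ 0.784900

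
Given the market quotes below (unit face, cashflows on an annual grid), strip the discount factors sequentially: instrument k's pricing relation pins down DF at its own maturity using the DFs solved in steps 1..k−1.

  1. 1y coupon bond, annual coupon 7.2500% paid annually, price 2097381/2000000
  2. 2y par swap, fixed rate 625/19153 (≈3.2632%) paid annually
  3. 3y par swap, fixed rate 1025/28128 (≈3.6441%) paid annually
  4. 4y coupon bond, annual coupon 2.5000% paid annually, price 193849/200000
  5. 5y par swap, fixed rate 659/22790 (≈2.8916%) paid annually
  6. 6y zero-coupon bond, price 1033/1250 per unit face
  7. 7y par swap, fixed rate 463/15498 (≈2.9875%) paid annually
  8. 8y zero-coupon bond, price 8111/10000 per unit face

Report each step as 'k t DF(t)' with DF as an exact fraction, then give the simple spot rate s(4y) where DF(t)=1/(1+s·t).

step 1 [1y] bond c/1=29/400: DF=(2097381/2000000 − 29/400·(0))/(1+29/400) = 4889/5000 ≈ 0.977800
step 2 [2y] swap r/1=625/19153: DF=(1 − 625/19153·(0.977800))/(1+625/19153) = 15/16 ≈ 0.937500
step 3 [3y] swap r/1=1025/28128: DF=(1 − 1025/28128·(0.977800+0.937500))/(1+1025/28128) = 359/400 ≈ 0.897500
step 4 [4y] bond c/1=1/40: DF=(193849/200000 − 1/40·(0.977800+0.937500+0.897500))/(1+1/40) = 877/1000 ≈ 0.877000
step 5 [5y] swap r/1=659/22790: DF=(1 − 659/22790·(0.977800+0.937500+0.897500+0.877000))/(1+659/22790) = 4341/5000 ≈ 0.868200
step 6 [6y] zero: DF = P = 1033/1250 ≈ 0.826400
step 7 [7y] swap r/1=463/15498: DF=(1 − 463/15498·(0.977800+0.937500+0.897500+0.877000+0.868200+0.826400))/(1+463/15498) = 2037/2500 ≈ 0.814800
step 8 [8y] zero: DF = P = 8111/10000 ≈ 0.811100

1 1 4889/5000
2 2 15/16
3 3 359/400
4 4 877/1000
5 5 4341/5000
6 6 1033/1250
7 7 2037/2500
8 8 8111/10000
s(4y) = (1/(877/1000) − 1)/(4) = 123/3508 ≈ 3.5063%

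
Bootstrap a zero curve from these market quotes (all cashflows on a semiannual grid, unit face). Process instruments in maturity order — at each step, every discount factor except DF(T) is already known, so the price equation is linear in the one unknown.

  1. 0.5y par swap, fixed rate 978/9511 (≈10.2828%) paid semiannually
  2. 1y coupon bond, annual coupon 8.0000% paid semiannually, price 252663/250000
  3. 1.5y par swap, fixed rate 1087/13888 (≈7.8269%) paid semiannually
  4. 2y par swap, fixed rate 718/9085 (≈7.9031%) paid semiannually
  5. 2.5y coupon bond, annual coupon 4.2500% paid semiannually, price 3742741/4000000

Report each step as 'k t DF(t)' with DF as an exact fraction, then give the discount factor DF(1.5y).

1 1/2 9511/10000
2 1 1169/1250
3 3/2 8913/10000
4 2 2141/2500
5 5/2 4203/5000
DF(1.5y) = 8913/10000 ≈ 0.891300

step 1 [0.5y] swap r/2=489/9511: DF=(1 − 489/9511·(0))/(1+489/9511) = 9511/10000 ≈ 0.951100
step 2 [1y] bond c/2=1/25: DF=(252663/250000 − 1/25·(0.951100))/(1+1/25) = 1169/1250 ≈ 0.935200
step 3 [1.5y] swap r/2=1087/27776: DF=(1 − 1087/27776·(0.951100+0.935200))/(1+1087/27776) = 8913/10000 ≈ 0.891300
step 4 [2y] swap r/2=359/9085: DF=(1 − 359/9085·(0.951100+0.935200+0.891300))/(1+359/9085) = 2141/2500 ≈ 0.856400
step 5 [2.5y] bond c/2=17/800: DF=(3742741/4000000 − 17/800·(0.951100+0.935200+0.891300+0.856400))/(1+17/800) = 4203/5000 ≈ 0.840600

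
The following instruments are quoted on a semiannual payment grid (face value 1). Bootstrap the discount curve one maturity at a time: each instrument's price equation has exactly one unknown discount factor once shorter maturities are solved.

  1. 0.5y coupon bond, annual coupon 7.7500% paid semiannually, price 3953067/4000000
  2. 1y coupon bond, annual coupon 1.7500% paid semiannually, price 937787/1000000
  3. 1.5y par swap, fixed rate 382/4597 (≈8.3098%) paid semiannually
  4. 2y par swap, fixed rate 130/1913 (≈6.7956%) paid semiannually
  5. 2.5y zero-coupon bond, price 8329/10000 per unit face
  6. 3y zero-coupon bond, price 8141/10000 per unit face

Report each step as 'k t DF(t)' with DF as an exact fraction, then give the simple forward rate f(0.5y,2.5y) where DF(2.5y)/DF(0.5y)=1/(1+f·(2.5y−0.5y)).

1 1/2 4757/5000
2 1 4607/5000
3 3/2 4427/5000
4 2 1753/2000
5 5/2 8329/10000
6 3 8141/10000
f(0.5y,2.5y) = ((4757/5000)/(8329/10000) − 1)/(2) = 1185/16658 ≈ 7.1137%

step 1 [0.5y] bond c/2=31/800: DF=(3953067/4000000 − 31/800·(0))/(1+31/800) = 4757/5000 ≈ 0.951400
step 2 [1y] bond c/2=7/800: DF=(937787/1000000 − 7/800·(0.951400))/(1+7/800) = 4607/5000 ≈ 0.921400
step 3 [1.5y] swap r/2=191/4597: DF=(1 − 191/4597·(0.951400+0.921400))/(1+191/4597) = 4427/5000 ≈ 0.885400
step 4 [2y] swap r/2=65/1913: DF=(1 − 65/1913·(0.951400+0.921400+0.885400))/(1+65/1913) = 1753/2000 ≈ 0.876500
step 5 [2.5y] zero: DF = P = 8329/10000 ≈ 0.832900
step 6 [3y] zero: DF = P = 8141/10000 ≈ 0.814100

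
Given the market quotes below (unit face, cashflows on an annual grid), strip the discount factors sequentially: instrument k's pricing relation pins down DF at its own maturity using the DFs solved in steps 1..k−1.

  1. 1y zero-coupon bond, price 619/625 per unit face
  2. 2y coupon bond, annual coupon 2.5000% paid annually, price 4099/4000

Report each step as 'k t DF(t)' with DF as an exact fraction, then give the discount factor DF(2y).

step 1 [1y] zero: DF = P = 619/625 ≈ 0.990400
step 2 [2y] bond c/1=1/40: DF=(4099/4000 − 1/40·(0.990400))/(1+1/40) = 2439/2500 ≈ 0.975600

1 1 619/625
2 2 2439/2500
DF(2y) = 2439/2500 ≈ 0.975600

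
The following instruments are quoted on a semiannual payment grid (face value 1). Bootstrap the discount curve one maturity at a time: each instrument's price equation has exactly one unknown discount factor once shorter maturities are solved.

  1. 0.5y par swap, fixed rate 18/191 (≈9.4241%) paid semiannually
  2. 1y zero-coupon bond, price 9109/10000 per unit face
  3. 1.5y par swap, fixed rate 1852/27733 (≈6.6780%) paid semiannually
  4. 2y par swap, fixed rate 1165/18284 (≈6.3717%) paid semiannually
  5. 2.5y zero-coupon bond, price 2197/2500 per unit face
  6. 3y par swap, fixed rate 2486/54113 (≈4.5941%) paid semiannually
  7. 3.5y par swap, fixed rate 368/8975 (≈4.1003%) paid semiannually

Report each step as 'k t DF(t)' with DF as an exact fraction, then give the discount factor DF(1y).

1 1/2 191/200
2 1 9109/10000
3 3/2 4537/5000
4 2 1767/2000
5 5/2 2197/2500
6 3 8757/10000
7 7/2 1089/1250
DF(1y) = 9109/10000 ≈ 0.910900

step 1 [0.5y] swap r/2=9/191: DF=(1 − 9/191·(0))/(1+9/191) = 191/200 ≈ 0.955000
step 2 [1y] zero: DF = P = 9109/10000 ≈ 0.910900
step 3 [1.5y] swap r/2=926/27733: DF=(1 − 926/27733·(0.955000+0.910900))/(1+926/27733) = 4537/5000 ≈ 0.907400
step 4 [2y] swap r/2=1165/36568: DF=(1 − 1165/36568·(0.955000+0.910900+0.907400))/(1+1165/36568) = 1767/2000 ≈ 0.883500
step 5 [2.5y] zero: DF = P = 2197/2500 ≈ 0.878800
step 6 [3y] swap r/2=1243/54113: DF=(1 − 1243/54113·(0.955000+0.910900+0.907400+0.883500+0.878800))/(1+1243/54113) = 8757/10000 ≈ 0.875700
step 7 [3.5y] swap r/2=184/8975: DF=(1 − 184/8975·(0.955000+0.910900+0.907400+0.883500+0.878800+0.875700))/(1+184/8975) = 1089/1250 ≈ 0.871200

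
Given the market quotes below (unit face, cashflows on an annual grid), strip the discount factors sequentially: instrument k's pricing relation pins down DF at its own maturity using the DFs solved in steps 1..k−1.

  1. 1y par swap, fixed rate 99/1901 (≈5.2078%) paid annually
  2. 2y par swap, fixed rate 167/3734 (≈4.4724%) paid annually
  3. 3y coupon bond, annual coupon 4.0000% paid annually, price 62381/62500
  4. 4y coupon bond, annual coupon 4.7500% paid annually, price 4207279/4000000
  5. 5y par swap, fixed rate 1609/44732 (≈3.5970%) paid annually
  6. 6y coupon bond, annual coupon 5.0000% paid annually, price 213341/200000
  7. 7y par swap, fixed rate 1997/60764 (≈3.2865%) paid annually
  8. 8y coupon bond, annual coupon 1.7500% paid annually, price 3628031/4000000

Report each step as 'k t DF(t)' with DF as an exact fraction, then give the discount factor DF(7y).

step 1 [1y] swap r/1=99/1901: DF=(1 − 99/1901·(0))/(1+99/1901) = 1901/2000 ≈ 0.950500
step 2 [2y] swap r/1=167/3734: DF=(1 − 167/3734·(0.950500))/(1+167/3734) = 1833/2000 ≈ 0.916500
step 3 [3y] bond c/1=1/25: DF=(62381/62500 − 1/25·(0.950500+0.916500))/(1+1/25) = 8879/10000 ≈ 0.887900
step 4 [4y] bond c/1=19/400: DF=(4207279/4000000 − 19/400·(0.950500+0.916500+0.887900))/(1+19/400) = 1099/1250 ≈ 0.879200
step 5 [5y] swap r/1=1609/44732: DF=(1 − 1609/44732·(0.950500+0.916500+0.887900+0.879200))/(1+1609/44732) = 8391/10000 ≈ 0.839100
step 6 [6y] bond c/1=1/20: DF=(213341/200000 − 1/20·(0.950500+0.916500+0.887900+0.879200+0.839100))/(1+1/20) = 8029/10000 ≈ 0.802900
step 7 [7y] swap r/1=1997/60764: DF=(1 − 1997/60764·(0.950500+0.916500+0.887900+0.879200+0.839100+0.802900))/(1+1997/60764) = 8003/10000 ≈ 0.800300
step 8 [8y] bond c/1=7/400: DF=(3628031/4000000 − 7/400·(0.950500+0.916500+0.887900+0.879200+0.839100+0.802900+0.800300))/(1+7/400) = 7869/10000 ≈ 0.786900

1 1 1901/2000
2 2 1833/2000
3 3 8879/10000
4 4 1099/1250
5 5 8391/10000
6 6 8029/10000
7 7 8003/10000
8 8 7869/10000
DF(7y) = 8003/10000 ≈ 0.800300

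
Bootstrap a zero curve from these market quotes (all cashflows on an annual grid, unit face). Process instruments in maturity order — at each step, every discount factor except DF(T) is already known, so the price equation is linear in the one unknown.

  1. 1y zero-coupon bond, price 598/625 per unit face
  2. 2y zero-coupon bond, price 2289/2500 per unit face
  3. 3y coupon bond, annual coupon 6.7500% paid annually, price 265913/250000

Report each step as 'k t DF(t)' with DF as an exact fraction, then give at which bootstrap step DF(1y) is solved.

1 1 598/625
2 2 2289/2500
3 3 439/500
DF(1y) is solved at step 1

step 1 [1y] zero: DF = P = 598/625 ≈ 0.956800
step 2 [2y] zero: DF = P = 2289/2500 ≈ 0.915600
step 3 [3y] bond c/1=27/400: DF=(265913/250000 − 27/400·(0.956800+0.915600))/(1+27/400) = 439/500 ≈ 0.878000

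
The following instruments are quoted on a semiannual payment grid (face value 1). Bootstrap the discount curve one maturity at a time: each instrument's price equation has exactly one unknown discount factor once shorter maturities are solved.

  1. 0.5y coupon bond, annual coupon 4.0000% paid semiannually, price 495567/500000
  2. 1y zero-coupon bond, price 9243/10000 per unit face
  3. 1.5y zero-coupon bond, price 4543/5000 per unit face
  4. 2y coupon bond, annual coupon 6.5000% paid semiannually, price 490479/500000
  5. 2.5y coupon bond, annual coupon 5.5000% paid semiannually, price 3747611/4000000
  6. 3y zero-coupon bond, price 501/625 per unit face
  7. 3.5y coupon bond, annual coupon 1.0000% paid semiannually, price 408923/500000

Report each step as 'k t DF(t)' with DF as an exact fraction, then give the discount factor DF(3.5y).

step 1 [0.5y] bond c/2=1/50: DF=(495567/500000 − 1/50·(0))/(1+1/50) = 9717/10000 ≈ 0.971700
step 2 [1y] zero: DF = P = 9243/10000 ≈ 0.924300
step 3 [1.5y] zero: DF = P = 4543/5000 ≈ 0.908600
step 4 [2y] bond c/2=13/400: DF=(490479/500000 − 13/400·(0.971700+0.924300+0.908600))/(1+13/400) = 4309/5000 ≈ 0.861800
step 5 [2.5y] bond c/2=11/400: DF=(3747611/4000000 − 11/400·(0.971700+0.924300+0.908600+0.861800))/(1+11/400) = 8137/10000 ≈ 0.813700
step 6 [3y] zero: DF = P = 501/625 ≈ 0.801600
step 7 [3.5y] bond c/2=1/200: DF=(408923/500000 − 1/200·(0.971700+0.924300+0.908600+0.861800+0.813700+0.801600))/(1+1/200) = 63/80 ≈ 0.787500

1 1/2 9717/10000
2 1 9243/10000
3 3/2 4543/5000
4 2 4309/5000
5 5/2 8137/10000
6 3 501/625
7 7/2 63/80
DF(3.5y) = 63/80 ≈ 0.787500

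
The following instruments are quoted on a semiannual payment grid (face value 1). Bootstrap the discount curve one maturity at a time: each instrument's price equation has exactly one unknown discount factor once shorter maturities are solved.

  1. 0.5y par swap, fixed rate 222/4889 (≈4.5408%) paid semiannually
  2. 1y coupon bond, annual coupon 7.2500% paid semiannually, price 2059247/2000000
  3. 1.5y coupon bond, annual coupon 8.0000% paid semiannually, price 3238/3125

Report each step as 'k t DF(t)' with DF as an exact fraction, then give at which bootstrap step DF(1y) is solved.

step 1 [0.5y] swap r/2=111/4889: DF=(1 − 111/4889·(0))/(1+111/4889) = 4889/5000 ≈ 0.977800
step 2 [1y] bond c/2=29/800: DF=(2059247/2000000 − 29/800·(0.977800))/(1+29/800) = 4797/5000 ≈ 0.959400
step 3 [1.5y] bond c/2=1/25: DF=(3238/3125 − 1/25·(0.977800+0.959400))/(1+1/25) = 4609/5000 ≈ 0.921800

1 1/2 4889/5000
2 1 4797/5000
3 3/2 4609/5000
DF(1y) is solved at step 2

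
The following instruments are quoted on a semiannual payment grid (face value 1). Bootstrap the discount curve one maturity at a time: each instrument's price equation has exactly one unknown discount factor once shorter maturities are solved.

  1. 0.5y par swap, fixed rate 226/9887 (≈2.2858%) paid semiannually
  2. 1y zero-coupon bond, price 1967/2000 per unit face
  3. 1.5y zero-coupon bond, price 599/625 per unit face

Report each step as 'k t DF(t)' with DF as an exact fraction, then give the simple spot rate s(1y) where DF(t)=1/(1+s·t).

1 1/2 9887/10000
2 1 1967/2000
3 3/2 599/625
s(1y) = (1/(1967/2000) − 1)/(1) = 33/1967 ≈ 1.6777%

step 1 [0.5y] swap r/2=113/9887: DF=(1 − 113/9887·(0))/(1+113/9887) = 9887/10000 ≈ 0.988700
step 2 [1y] zero: DF = P = 1967/2000 ≈ 0.983500
step 3 [1.5y] zero: DF = P = 599/625 ≈ 0.958400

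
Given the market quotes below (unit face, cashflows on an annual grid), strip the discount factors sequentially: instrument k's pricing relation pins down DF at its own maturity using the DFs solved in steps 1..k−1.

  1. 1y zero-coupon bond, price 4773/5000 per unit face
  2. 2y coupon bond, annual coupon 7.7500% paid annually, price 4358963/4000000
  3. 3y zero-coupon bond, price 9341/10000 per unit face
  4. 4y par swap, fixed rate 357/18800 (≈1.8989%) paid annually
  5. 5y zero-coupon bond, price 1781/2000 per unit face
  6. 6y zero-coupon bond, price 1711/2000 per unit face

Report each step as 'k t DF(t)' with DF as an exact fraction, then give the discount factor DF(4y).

step 1 [1y] zero: DF = P = 4773/5000 ≈ 0.954600
step 2 [2y] bond c/1=31/400: DF=(4358963/4000000 − 31/400·(0.954600))/(1+31/400) = 9427/10000 ≈ 0.942700
step 3 [3y] zero: DF = P = 9341/10000 ≈ 0.934100
step 4 [4y] swap r/1=357/18800: DF=(1 − 357/18800·(0.954600+0.942700+0.934100))/(1+357/18800) = 4643/5000 ≈ 0.928600
step 5 [5y] zero: DF = P = 1781/2000 ≈ 0.890500
step 6 [6y] zero: DF = P = 1711/2000 ≈ 0.855500

1 1 4773/5000
2 2 9427/10000
3 3 9341/10000
4 4 4643/5000
5 5 1781/2000
6 6 1711/2000
DF(4y) = 4643/5000 ≈ 0.928600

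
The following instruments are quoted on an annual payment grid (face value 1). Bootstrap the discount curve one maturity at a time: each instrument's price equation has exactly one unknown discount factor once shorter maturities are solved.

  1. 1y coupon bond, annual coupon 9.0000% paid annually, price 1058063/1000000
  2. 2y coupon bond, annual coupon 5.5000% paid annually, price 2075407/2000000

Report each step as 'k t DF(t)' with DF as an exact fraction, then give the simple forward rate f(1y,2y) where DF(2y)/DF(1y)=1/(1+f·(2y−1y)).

1 1 9707/10000
2 2 933/1000
f(1y,2y) = ((9707/10000)/(933/1000) − 1)/(1) = 377/9330 ≈ 4.0407%

step 1 [1y] bond c/1=9/100: DF=(1058063/1000000 − 9/100·(0))/(1+9/100) = 9707/10000 ≈ 0.970700
step 2 [2y] bond c/1=11/200: DF=(2075407/2000000 − 11/200·(0.970700))/(1+11/200) = 933/1000 ≈ 0.933000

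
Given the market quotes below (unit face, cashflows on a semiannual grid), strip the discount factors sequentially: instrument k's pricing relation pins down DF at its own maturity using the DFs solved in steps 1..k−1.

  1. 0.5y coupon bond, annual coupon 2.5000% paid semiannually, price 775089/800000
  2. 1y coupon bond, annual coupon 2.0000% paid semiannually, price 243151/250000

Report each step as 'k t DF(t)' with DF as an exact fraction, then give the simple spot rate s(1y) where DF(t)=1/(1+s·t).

step 1 [0.5y] bond c/2=1/80: DF=(775089/800000 − 1/80·(0))/(1+1/80) = 9569/10000 ≈ 0.956900
step 2 [1y] bond c/2=1/100: DF=(243151/250000 − 1/100·(0.956900))/(1+1/100) = 1907/2000 ≈ 0.953500

1 1/2 9569/10000
2 1 1907/2000
s(1y) = (1/(1907/2000) − 1)/(1) = 93/1907 ≈ 4.8768%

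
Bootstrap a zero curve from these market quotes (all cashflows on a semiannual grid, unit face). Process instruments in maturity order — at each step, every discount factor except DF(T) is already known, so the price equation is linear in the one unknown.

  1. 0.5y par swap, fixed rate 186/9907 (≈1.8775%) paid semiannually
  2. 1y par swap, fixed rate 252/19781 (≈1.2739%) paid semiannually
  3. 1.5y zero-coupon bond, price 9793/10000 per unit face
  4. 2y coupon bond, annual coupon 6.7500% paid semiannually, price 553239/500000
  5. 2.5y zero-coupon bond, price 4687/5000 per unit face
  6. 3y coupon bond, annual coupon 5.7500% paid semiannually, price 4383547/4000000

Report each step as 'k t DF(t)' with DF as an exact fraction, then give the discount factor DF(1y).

1 1/2 9907/10000
2 1 4937/5000
3 3/2 9793/10000
4 2 4869/5000
5 5/2 4687/5000
6 3 2323/2500
DF(1y) = 4937/5000 ≈ 0.987400

step 1 [0.5y] swap r/2=93/9907: DF=(1 − 93/9907·(0))/(1+93/9907) = 9907/10000 ≈ 0.990700
step 2 [1y] swap r/2=126/19781: DF=(1 − 126/19781·(0.990700))/(1+126/19781) = 4937/5000 ≈ 0.987400
step 3 [1.5y] zero: DF = P = 9793/10000 ≈ 0.979300
step 4 [2y] bond c/2=27/800: DF=(553239/500000 − 27/800·(0.990700+0.987400+0.979300))/(1+27/800) = 4869/5000 ≈ 0.973800
step 5 [2.5y] zero: DF = P = 4687/5000 ≈ 0.937400
step 6 [3y] bond c/2=23/800: DF=(4383547/4000000 − 23/800·(0.990700+0.987400+0.979300+0.973800+0.937400))/(1+23/800) = 2323/2500 ≈ 0.929200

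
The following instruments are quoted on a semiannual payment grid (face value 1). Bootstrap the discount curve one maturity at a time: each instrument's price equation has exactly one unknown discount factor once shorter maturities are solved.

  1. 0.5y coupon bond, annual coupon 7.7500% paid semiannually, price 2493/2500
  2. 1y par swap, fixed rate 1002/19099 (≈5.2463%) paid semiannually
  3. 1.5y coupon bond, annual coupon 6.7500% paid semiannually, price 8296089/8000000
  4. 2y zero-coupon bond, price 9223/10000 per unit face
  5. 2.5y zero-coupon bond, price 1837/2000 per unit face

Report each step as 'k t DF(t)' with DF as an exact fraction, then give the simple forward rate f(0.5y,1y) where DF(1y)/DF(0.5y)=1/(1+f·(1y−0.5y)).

1 1/2 24/25
2 1 9499/10000
3 3/2 588/625
4 2 9223/10000
5 5/2 1837/2000
f(0.5y,1y) = ((24/25)/(9499/10000) − 1)/(1/2) = 202/9499 ≈ 2.1265%

step 1 [0.5y] bond c/2=31/800: DF=(2493/2500 − 31/800·(0))/(1+31/800) = 24/25 ≈ 0.960000
step 2 [1y] swap r/2=501/19099: DF=(1 − 501/19099·(0.960000))/(1+501/19099) = 9499/10000 ≈ 0.949900
step 3 [1.5y] bond c/2=27/800: DF=(8296089/8000000 − 27/800·(0.960000+0.949900))/(1+27/800) = 588/625 ≈ 0.940800
step 4 [2y] zero: DF = P = 9223/10000 ≈ 0.922300
step 5 [2.5y] zero: DF = P = 1837/2000 ≈ 0.918500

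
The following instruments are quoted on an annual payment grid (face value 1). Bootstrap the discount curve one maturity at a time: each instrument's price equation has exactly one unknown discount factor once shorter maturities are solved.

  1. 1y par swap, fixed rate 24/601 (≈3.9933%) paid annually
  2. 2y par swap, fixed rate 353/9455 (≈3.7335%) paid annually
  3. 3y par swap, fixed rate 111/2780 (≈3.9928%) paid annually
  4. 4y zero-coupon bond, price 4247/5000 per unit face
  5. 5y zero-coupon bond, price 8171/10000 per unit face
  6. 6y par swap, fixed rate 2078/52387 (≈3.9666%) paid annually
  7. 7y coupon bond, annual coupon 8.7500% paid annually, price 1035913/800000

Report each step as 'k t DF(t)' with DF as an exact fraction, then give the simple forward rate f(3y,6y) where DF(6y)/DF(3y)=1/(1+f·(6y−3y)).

1 1 601/625
2 2 4647/5000
3 3 889/1000
4 4 4247/5000
5 5 8171/10000
6 6 3961/5000
7 7 1923/2500
f(3y,6y) = ((889/1000)/(3961/5000) − 1)/(3) = 484/11883 ≈ 4.0730%

step 1 [1y] swap r/1=24/601: DF=(1 − 24/601·(0))/(1+24/601) = 601/625 ≈ 0.961600
step 2 [2y] swap r/1=353/9455: DF=(1 − 353/9455·(0.961600))/(1+353/9455) = 4647/5000 ≈ 0.929400
step 3 [3y] swap r/1=111/2780: DF=(1 − 111/2780·(0.961600+0.929400))/(1+111/2780) = 889/1000 ≈ 0.889000
step 4 [4y] zero: DF = P = 4247/5000 ≈ 0.849400
step 5 [5y] zero: DF = P = 8171/10000 ≈ 0.817100
step 6 [6y] swap r/1=2078/52387: DF=(1 − 2078/52387·(0.961600+0.929400+0.889000+0.849400+0.817100))/(1+2078/52387) = 3961/5000 ≈ 0.792200
step 7 [7y] bond c/1=7/80: DF=(1035913/800000 − 7/80·(0.961600+0.929400+0.889000+0.849400+0.817100+0.792200))/(1+7/80) = 1923/2500 ≈ 0.769200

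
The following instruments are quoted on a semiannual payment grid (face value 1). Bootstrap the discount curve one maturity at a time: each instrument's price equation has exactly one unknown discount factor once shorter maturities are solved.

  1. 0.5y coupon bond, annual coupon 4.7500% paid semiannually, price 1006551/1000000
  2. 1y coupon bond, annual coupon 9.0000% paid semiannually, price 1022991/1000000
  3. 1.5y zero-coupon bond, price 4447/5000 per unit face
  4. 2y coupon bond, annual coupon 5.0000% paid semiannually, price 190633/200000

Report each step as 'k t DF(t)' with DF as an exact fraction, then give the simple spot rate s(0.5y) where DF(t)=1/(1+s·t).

1 1/2 1229/1250
2 1 4683/5000
3 3/2 4447/5000
4 2 4307/5000
s(0.5y) = (1/(1229/1250) − 1)/(1/2) = 42/1229 ≈ 3.4174%

step 1 [0.5y] bond c/2=19/800: DF=(1006551/1000000 − 19/800·(0))/(1+19/800) = 1229/1250 ≈ 0.983200
step 2 [1y] bond c/2=9/200: DF=(1022991/1000000 − 9/200·(0.983200))/(1+9/200) = 4683/5000 ≈ 0.936600
step 3 [1.5y] zero: DF = P = 4447/5000 ≈ 0.889400
step 4 [2y] bond c/2=1/40: DF=(190633/200000 − 1/40·(0.983200+0.936600+0.889400))/(1+1/40) = 4307/5000 ≈ 0.861400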